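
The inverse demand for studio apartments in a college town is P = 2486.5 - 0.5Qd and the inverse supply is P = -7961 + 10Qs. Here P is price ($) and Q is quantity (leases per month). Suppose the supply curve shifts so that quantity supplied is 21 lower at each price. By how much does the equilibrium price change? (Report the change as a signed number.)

ΔP = 10

Solving each curve for Q: Qd = 4973 - 2P and Qs = 796.1 + 0.1P.
Equating demand and supply, 4973 - 2P = 796.1 + 0.1P gives 2.1P = 4176.9, so P* = 1989.
Plugging P* into demand: Q* = 4973 - 2(1989) = 995.
After the shift, supply is Qs = 775.1 + 0.1P.
The new intersection has 4197.9 = 2.1P, i.e. P = 1999, Q = 975.
ΔP = 1999 - 1989 = 10.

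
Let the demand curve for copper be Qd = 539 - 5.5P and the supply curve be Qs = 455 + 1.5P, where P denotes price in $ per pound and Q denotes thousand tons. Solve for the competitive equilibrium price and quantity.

Set Qd = Qs: 539 - 5.5P = 455 + 1.5P, so 84 = 7P and P* = 12.
From the demand curve, Q* = 539 - 5.5(12) = 473.

P* = 12, Q* = 473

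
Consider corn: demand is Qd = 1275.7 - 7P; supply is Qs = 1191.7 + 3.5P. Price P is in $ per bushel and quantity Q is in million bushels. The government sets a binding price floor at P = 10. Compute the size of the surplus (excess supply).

Surplus = 21

Evaluating both curves at the floor price 10 gives Qd = 1205.7, Qs = 1226.7.
Surplus = Qs - Qd = 1226.7 - 1205.7 = 21.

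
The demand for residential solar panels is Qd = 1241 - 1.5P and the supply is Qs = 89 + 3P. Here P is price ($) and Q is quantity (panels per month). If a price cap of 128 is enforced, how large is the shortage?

Evaluating both curves at the ceiling price 128 gives Qd = 1049, Qs = 473.
Shortage = Qd - Qs = 1049 - 473 = 576.

Shortage = 576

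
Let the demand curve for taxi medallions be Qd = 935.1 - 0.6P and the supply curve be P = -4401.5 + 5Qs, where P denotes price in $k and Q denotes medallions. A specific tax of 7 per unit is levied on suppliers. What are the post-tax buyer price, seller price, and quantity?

Rewriting in direct form: Qs = 880.3 + 0.2P.
Suppliers keep P_s = P_b - 7 per unit, so supply in terms of the buyer price is Qs = 878.9 + 0.2P_b.
Set Qd = Qs: 935.1 - 0.6P_b = 878.9 + 0.2P_b, so 56.2 = 0.8P_b and P_b = 70.25.
Then P_s = 70.25 - 7 = 63.25 and Q = 935.1 - 0.6(70.25) = 892.95.

P_b = 70.25, P_s = 63.25, Q = 892.95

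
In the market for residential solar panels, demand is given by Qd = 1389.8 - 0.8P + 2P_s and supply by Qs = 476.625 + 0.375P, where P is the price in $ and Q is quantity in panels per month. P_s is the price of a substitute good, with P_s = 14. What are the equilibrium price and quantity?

P* = 801, Q* = 777

With P_s = 14, demand is Qd = 1417.8 - 0.8P.
At equilibrium Qd = Qs, so 1417.8 - 0.8P = 476.625 + 0.375P; collecting terms, 941.175 = 1.175P and P* = 801.
Substitute back: Q* = 1417.8 - 0.8(801) = 777.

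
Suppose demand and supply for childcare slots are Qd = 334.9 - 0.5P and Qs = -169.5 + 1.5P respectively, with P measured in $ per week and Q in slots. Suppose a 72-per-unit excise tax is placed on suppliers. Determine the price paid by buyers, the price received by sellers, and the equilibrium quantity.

With a tax of 72 on suppliers, they supply based on the net price P_s = P_b - 72, so Qs = -277.5 + 1.5P_b.
Equate demand and the shifted supply: 334.9 - 0.5P_b = -277.5 + 1.5P_b, giving 2P_b = 612.4, so P_b = 306.2.
Then P_s = 306.2 - 72 = 234.2 and Q = 334.9 - 0.5(306.2) = 181.8.

P_b = 306.2, P_s = 234.2, Q = 181.8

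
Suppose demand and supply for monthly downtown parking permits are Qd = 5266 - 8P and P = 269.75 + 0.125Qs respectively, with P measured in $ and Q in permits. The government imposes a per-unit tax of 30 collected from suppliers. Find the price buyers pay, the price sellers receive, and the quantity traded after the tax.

P_b = 479, P_s = 449, Q = 1434

Solving each curve for Q: Qs = -2158 + 8P.
Suppliers keep P_s = P_b - 30 per unit, so supply in terms of the buyer price is Qs = -2398 + 8P_b.
Market clearing requires 5266 - 8P_b = -2398 + 8P_b; hence 7664 = 16P_b and P_b = 479.
So P_s = 449 and the quantity traded is Q = 5266 - 8(479) = 1434.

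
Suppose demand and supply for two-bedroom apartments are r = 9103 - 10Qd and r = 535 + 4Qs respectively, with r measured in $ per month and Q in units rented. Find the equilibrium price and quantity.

In direct form, Qd = 910.3 - 0.1r and Qs = -133.75 + 0.25r.
Set Qd = Qs: 910.3 - 0.1r = -133.75 + 0.25r, so 1044.05 = 0.35r and r* = 2983.
Substitute back: Q* = 910.3 - 0.1(2983) = 612.

r* = 2983, Q* = 612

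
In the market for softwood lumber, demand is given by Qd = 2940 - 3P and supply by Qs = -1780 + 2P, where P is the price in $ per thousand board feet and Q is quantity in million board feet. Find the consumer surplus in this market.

Consumer surplus = 1944

Set Qd = Qs: 2940 - 3P = -1780 + 2P, so 4720 = 5P and P* = 944.
From the demand curve, Q* = 2940 - 3(944) = 108.
Demand choke price (Qd = 0): P = 2940/3 = 980. Consumer surplus = ½ × (980 - 944) × 108 = 1944.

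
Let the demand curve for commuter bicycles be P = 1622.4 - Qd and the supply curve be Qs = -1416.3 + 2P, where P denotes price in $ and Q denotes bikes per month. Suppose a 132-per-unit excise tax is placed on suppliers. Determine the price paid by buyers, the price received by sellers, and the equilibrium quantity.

In direct form, Qd = 1622.4 - P.
The tax drives a wedge P_b - P_s = 132. Substituting P_s = P_b - 132 into supply: Qs = -1680.3 + 2P_b.
Market clearing requires 1622.4 - P_b = -1680.3 + 2P_b; hence 3302.7 = 3P_b and P_b = 1100.9.
Then P_s = 1100.9 - 132 = 968.9 and Q = 1622.4 - 1100.9 = 521.5.

P_b = 1100.9, P_s = 968.9, Q = 521.5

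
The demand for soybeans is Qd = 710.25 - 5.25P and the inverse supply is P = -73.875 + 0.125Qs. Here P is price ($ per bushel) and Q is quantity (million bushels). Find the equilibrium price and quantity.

P* = 9, Q* = 663

Solving each curve for Q: Qs = 591 + 8P.
Set Qd = Qs: 710.25 - 5.25P = 591 + 8P, so 119.25 = 13.25P and P* = 9.
Plugging P* into demand: Q* = 710.25 - 5.25(9) = 663.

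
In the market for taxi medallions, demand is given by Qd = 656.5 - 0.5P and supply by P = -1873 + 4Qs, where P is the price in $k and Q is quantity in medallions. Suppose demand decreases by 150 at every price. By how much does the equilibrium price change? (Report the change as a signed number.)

Solving each curve for Q: Qs = 468.25 + 0.25P.
At equilibrium Qd = Qs, so 656.5 - 0.5P = 468.25 + 0.25P; collecting terms, 188.25 = 0.75P and P* = 251.
Plugging P* into demand: Q* = 656.5 - 0.5(251) = 531.
After the shift, demand is Qd = 506.5 - 0.5P.
New equilibrium: 38.25 = 0.75P, so P = 51 and Q = 481.
ΔP = 51 - 251 = -200.

ΔP = -200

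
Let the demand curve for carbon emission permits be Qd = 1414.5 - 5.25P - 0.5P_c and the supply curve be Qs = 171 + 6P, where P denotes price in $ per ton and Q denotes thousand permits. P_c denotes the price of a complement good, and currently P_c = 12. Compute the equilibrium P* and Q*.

With P_c = 12, demand is Qd = 1408.5 - 5.25P.
Equating demand and supply, 1408.5 - 5.25P = 171 + 6P gives 11.25P = 1237.5, so P* = 110.
From the demand curve, Q* = 1408.5 - 5.25(110) = 831.

P* = 110, Q* = 831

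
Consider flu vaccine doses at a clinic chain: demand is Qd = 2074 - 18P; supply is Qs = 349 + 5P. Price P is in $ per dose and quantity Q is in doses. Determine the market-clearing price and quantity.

Set Qd = Qs: 2074 - 18P = 349 + 5P, so 1725 = 23P and P* = 75.
From the demand curve, Q* = 2074 - 18(75) = 724.

P* = 75, Q* = 724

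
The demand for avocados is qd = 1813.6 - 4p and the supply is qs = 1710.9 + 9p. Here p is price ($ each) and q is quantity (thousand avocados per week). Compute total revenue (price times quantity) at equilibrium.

Total revenue = 14077.8

At equilibrium qd = qs, so 1813.6 - 4p = 1710.9 + 9p; collecting terms, 102.7 = 13p and p* = 7.9.
Substitute back: q* = 1813.6 - 4(7.9) = 1782.
Total revenue = p* × q* = 7.9 × 1782 = 14077.8.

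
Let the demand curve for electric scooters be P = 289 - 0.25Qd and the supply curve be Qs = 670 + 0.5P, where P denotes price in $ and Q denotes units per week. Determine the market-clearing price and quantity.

P* = 108, Q* = 724

In direct form, Qd = 1156 - 4P.
The market clears where 1156 - 4P = 670 + 0.5P. Rearranging, 4.5P = 486, hence P* = 108.
Then Q* = 1156 - 4(108) = 724.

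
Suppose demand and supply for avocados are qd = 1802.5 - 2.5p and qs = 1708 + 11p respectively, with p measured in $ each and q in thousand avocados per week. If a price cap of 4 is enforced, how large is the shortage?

Shortage = 40.5

With p fixed at 4, quantity demanded is 1792.5 and quantity supplied is 1752.
Shortage = qd - qs = 1792.5 - 1752 = 40.5.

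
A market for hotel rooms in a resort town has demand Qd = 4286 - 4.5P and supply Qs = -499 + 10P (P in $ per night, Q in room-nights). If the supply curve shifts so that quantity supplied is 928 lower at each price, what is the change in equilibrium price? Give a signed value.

Equating demand and supply, 4286 - 4.5P = -499 + 10P gives 14.5P = 4785, so P* = 330.
Substitute back: Q* = 4286 - 4.5(330) = 2801.
After the shift, supply is Qs = -1427 + 10P.
The new intersection has 5713 = 14.5P, i.e. P = 394, Q = 2513.
ΔP = 394 - 330 = 64.

ΔP = 64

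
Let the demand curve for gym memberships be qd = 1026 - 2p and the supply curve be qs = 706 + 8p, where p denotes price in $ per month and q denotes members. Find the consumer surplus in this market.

Consumer surplus = 231361

At equilibrium qd = qs, so 1026 - 2p = 706 + 8p; collecting terms, 320 = 10p and p* = 32.
Substitute back: q* = 1026 - 2(32) = 962.
Demand choke price (qd = 0): p = 1026/2 = 513. Consumer surplus = ½ × (513 - 32) × 962 = 231361.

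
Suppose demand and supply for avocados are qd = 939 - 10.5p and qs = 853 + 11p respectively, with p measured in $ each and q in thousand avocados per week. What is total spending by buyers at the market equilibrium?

The market clears where 939 - 10.5p = 853 + 11p. Rearranging, 21.5p = 86, hence p* = 4.
From the demand curve, q* = 939 - 10.5(4) = 897.
Total spending by buyers = p* × q* = 4 × 897 = 3588.

Total spending by buyers = 3588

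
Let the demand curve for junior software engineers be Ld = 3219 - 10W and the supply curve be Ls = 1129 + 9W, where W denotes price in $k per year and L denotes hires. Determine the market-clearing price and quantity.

Equating demand and supply, 3219 - 10W = 1129 + 9W gives 19W = 2090, so W* = 110.
Plugging W* into demand: L* = 3219 - 10(110) = 2119.

W* = 110, L* = 2119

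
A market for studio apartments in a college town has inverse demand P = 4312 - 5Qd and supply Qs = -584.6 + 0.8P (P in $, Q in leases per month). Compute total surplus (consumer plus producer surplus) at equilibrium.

In direct form, Qd = 862.4 - 0.2P.
At equilibrium Qd = Qs, so 862.4 - 0.2P = -584.6 + 0.8P; collecting terms, 1447 = P and P* = 1447.
Substitute back: Q* = 862.4 - 0.2(1447) = 573.
Demand choke price = 4312; supply choke price = 730.75. CS = ½(4312 - 1447)(573) = 820822.5; PS = ½(1447 - 730.75)(573) = 205205.625. Total surplus = 1026028.125.

Total surplus = 1026028.125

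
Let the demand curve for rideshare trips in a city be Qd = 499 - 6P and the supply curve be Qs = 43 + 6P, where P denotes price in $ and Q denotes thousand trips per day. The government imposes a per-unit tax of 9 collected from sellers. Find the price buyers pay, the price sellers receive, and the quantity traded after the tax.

Sellers keep P_s = P_b - 9 per unit, so supply in terms of the buyer price is Qs = -11 + 6P_b.
Market clearing requires 499 - 6P_b = -11 + 6P_b; hence 510 = 12P_b and P_b = 42.5.
So P_s = 33.5 and the quantity traded is Q = 499 - 6(42.5) = 244.

P_b = 42.5, P_s = 33.5, Q = 244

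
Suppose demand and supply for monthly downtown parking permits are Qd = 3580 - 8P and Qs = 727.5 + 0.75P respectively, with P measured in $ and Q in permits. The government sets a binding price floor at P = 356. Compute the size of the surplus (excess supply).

Evaluating both curves at the floor price 356 gives Qd = 732, Qs = 994.5.
Surplus = Qs - Qd = 994.5 - 732 = 262.5.

Surplus = 262.5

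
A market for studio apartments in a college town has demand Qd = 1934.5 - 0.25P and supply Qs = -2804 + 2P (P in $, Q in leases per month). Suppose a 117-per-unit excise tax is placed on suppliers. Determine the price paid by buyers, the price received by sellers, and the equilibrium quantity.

With a tax of 117 on suppliers, they supply based on the net price P_s = P_b - 117, so Qs = -3038 + 2P_b.
Market clearing requires 1934.5 - 0.25P_b = -3038 + 2P_b; hence 4972.5 = 2.25P_b and P_b = 2210.
Then P_s = 2210 - 117 = 2093 and Q = 1934.5 - 0.25(2210) = 1382.

P_b = 2210, P_s = 2093, Q = 1382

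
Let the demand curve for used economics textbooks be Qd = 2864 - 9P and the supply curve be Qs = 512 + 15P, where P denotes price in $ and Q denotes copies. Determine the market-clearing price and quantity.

P* = 98, Q* = 1982

The market clears where 2864 - 9P = 512 + 15P. Rearranging, 24P = 2352, hence P* = 98.
From the demand curve, Q* = 2864 - 9(98) = 1982.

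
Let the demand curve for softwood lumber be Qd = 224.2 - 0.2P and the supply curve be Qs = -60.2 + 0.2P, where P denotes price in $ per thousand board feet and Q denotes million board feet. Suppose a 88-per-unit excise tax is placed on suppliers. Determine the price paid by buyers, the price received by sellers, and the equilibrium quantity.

Suppliers keep P_s = P_b - 88 per unit, so supply in terms of the buyer price is Qs = -77.8 + 0.2P_b.
Market clearing requires 224.2 - 0.2P_b = -77.8 + 0.2P_b; hence 302 = 0.4P_b and P_b = 755.
So P_s = 667 and the quantity traded is Q = 224.2 - 0.2(755) = 73.2.

P_b = 755, P_s = 667, Q = 73.2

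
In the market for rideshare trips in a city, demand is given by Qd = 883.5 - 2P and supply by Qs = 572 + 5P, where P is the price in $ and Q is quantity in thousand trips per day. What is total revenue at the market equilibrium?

The market clears where 883.5 - 2P = 572 + 5P. Rearranging, 7P = 311.5, hence P* = 44.5.
From the demand curve, Q* = 883.5 - 2(44.5) = 794.5.
Total revenue = P* × Q* = 44.5 × 794.5 = 35355.25.

Total revenue = 35355.25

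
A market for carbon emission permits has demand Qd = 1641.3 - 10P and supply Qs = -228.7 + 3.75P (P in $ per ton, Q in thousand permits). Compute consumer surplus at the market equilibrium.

Consumer surplus = 3956.4845

Set Qd = Qs: 1641.3 - 10P = -228.7 + 3.75P, so 1870 = 13.75P and P* = 136.
From the demand curve, Q* = 1641.3 - 10(136) = 281.3.
Demand choke price (Qd = 0): P = 1641.3/10 = 164.13. Consumer surplus = ½ × (164.13 - 136) × 281.3 = 3956.4845.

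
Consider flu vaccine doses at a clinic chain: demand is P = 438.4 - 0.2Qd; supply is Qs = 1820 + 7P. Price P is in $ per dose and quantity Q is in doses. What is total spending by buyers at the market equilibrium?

Total spending by buyers = 63147

Solving each curve for Q: Qd = 2192 - 5P.
Set Qd = Qs: 2192 - 5P = 1820 + 7P, so 372 = 12P and P* = 31.
Substitute back: Q* = 2192 - 5(31) = 2037.
Total spending by buyers = P* × Q* = 31 × 2037 = 63147.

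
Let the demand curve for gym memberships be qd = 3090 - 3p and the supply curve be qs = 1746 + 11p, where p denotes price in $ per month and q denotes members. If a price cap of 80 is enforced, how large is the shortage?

With p fixed at 80, quantity demanded is 2850 and quantity supplied is 2626.
Shortage = qd - qs = 2850 - 2626 = 224.

Shortage = 224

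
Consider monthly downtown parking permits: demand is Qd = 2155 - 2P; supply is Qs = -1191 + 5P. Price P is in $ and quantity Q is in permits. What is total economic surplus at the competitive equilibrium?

Total surplus = 503160.35

The market clears where 2155 - 2P = -1191 + 5P. Rearranging, 7P = 3346, hence P* = 478.
Plugging P* into demand: Q* = 2155 - 2(478) = 1199.
Demand choke price = 1077.5; supply choke price = 238.2. CS = ½(1077.5 - 478)(1199) = 359400.25; PS = ½(478 - 238.2)(1199) = 143760.1. Total surplus = 503160.35.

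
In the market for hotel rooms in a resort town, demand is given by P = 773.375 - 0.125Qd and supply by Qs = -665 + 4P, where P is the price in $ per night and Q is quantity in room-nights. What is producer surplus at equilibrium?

Producer surplus = 327645.125

In direct form, Qd = 6187 - 8P.
Equating demand and supply, 6187 - 8P = -665 + 4P gives 12P = 6852, so P* = 571.
Plugging P* into demand: Q* = 6187 - 8(571) = 1619.
Supply choke price (Qs = 0): P = 166.25. Producer surplus = ½ × (571 - 166.25) × 1619 = 327645.125.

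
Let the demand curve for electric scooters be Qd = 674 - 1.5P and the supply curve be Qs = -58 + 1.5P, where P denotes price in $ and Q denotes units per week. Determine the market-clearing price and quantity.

P* = 244, Q* = 308

Set Qd = Qs: 674 - 1.5P = -58 + 1.5P, so 732 = 3P and P* = 244.
From the demand curve, Q* = 674 - 1.5(244) = 308.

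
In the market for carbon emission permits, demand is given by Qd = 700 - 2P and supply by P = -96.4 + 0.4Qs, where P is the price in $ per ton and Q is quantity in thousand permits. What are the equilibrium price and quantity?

Solving each curve for Q: Qs = 241 + 2.5P.
The market clears where 700 - 2P = 241 + 2.5P. Rearranging, 4.5P = 459, hence P* = 102.
From the demand curve, Q* = 700 - 2(102) = 496.

P* = 102, Q* = 496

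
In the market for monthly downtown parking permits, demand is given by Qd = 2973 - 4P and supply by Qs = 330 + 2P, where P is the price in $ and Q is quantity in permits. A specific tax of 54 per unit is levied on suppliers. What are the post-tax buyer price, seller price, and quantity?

P_b = 458.5, P_s = 404.5, Q = 1139

With a tax of 54 on suppliers, they supply based on the net price P_s = P_b - 54, so Qs = 222 + 2P_b.
Equate demand and the shifted supply: 2973 - 4P_b = 222 + 2P_b, giving 6P_b = 2751, so P_b = 458.5.
So P_s = 404.5 and the quantity traded is Q = 2973 - 4(458.5) = 1139.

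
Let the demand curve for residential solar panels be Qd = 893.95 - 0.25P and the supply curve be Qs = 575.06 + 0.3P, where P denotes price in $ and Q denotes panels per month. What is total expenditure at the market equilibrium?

Total expenditure = 434270.2

The market clears where 893.95 - 0.25P = 575.06 + 0.3P. Rearranging, 0.55P = 318.89, hence P* = 579.8.
Plugging P* into demand: Q* = 893.95 - 0.25(579.8) = 749.
Total expenditure = P* × Q* = 579.8 × 749 = 434270.2.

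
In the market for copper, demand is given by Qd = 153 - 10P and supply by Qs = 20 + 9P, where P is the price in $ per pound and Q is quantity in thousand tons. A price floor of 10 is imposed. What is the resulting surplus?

At P = 10: Qd = 53 and Qs = 110.
Surplus = Qs - Qd = 110 - 53 = 57.

Surplus = 57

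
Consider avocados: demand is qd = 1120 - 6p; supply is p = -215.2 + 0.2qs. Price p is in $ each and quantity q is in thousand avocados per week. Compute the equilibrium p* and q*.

Inverting to quantity form: qs = 1076 + 5p.
At equilibrium qd = qs, so 1120 - 6p = 1076 + 5p; collecting terms, 44 = 11p and p* = 4.
From the demand curve, q* = 1120 - 6(4) = 1096.

p* = 4, q* = 1096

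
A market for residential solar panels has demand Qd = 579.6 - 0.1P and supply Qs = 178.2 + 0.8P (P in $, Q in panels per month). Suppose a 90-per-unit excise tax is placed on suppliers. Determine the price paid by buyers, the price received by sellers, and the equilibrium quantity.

P_b = 526, P_s = 436, Q = 527

With a tax of 90 on suppliers, they supply based on the net price P_s = P_b - 90, so Qs = 106.2 + 0.8P_b.
Market clearing requires 579.6 - 0.1P_b = 106.2 + 0.8P_b; hence 473.4 = 0.9P_b and P_b = 526.
Then P_s = 526 - 90 = 436 and Q = 579.6 - 0.1(526) = 527.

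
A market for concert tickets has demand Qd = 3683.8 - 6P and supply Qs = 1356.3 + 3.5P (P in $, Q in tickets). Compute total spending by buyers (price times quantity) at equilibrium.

Total spending by buyers = 542381

The market clears where 3683.8 - 6P = 1356.3 + 3.5P. Rearranging, 9.5P = 2327.5, hence P* = 245.
Substitute back: Q* = 3683.8 - 6(245) = 2213.8.
Total spending by buyers = P* × Q* = 245 × 2213.8 = 542381.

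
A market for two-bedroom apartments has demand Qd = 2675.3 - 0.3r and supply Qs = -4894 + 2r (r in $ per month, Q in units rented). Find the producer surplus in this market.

Producer surplus = 712336

Equating demand and supply, 2675.3 - 0.3r = -4894 + 2r gives 2.3r = 7569.3, so r* = 3291.
Then Q* = 2675.3 - 0.3(3291) = 1688.
Supply choke price (Qs = 0): r = 2447. Producer surplus = ½ × (3291 - 2447) × 1688 = 712336.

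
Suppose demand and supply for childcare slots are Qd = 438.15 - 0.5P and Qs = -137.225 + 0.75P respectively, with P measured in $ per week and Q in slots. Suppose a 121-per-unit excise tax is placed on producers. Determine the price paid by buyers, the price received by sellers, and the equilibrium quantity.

P_b = 532.9, P_s = 411.9, Q = 171.7

The tax drives a wedge P_b - P_s = 121. Substituting P_s = P_b - 121 into supply: Qs = -227.975 + 0.75P_b.
Equate demand and the shifted supply: 438.15 - 0.5P_b = -227.975 + 0.75P_b, giving 1.25P_b = 666.125, so P_b = 532.9.
Then P_s = 532.9 - 121 = 411.9 and Q = 438.15 - 0.5(532.9) = 171.7.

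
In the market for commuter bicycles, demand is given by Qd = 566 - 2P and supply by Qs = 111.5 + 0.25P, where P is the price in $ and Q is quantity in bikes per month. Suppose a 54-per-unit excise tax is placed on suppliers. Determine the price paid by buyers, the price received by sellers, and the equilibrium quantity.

P_b = 208, P_s = 154, Q = 150

The tax drives a wedge P_b - P_s = 54. Substituting P_s = P_b - 54 into supply: Qs = 98 + 0.25P_b.
Set Qd = Qs: 566 - 2P_b = 98 + 0.25P_b, so 468 = 2.25P_b and P_b = 208.
So P_s = 154 and the quantity traded is Q = 566 - 2(208) = 150.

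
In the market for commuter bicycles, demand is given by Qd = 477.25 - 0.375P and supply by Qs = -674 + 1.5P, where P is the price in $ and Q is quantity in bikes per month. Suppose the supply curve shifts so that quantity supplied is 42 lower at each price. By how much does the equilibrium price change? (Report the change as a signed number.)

Equating demand and supply, 477.25 - 0.375P = -674 + 1.5P gives 1.875P = 1151.25, so P* = 614.
From the demand curve, Q* = 477.25 - 0.375(614) = 247.
After the shift, supply is Qs = -716 + 1.5P.
New equilibrium: 1193.25 = 1.875P, so P = 636.4 and Q = 238.6.
ΔP = 636.4 - 614 = 22.4.

ΔP = 22.4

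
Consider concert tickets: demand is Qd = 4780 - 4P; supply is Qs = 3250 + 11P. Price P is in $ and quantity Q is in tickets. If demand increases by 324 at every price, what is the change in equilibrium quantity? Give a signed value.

The market clears where 4780 - 4P = 3250 + 11P. Rearranging, 15P = 1530, hence P* = 102.
Then Q* = 4780 - 4(102) = 4372.
After the shift, demand is Qd = 5104 - 4P.
The new intersection has 1854 = 15P, i.e. P = 123.6, Q = 4609.6.
ΔQ = 4609.6 - 4372 = 237.6.

ΔQ = 237.6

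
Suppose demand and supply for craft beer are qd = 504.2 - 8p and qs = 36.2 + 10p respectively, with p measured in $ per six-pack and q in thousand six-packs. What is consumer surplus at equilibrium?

Consumer surplus = 5483.4025

Equating demand and supply, 504.2 - 8p = 36.2 + 10p gives 18p = 468, so p* = 26.
Plugging p* into demand: q* = 504.2 - 8(26) = 296.2.
Demand choke price (qd = 0): p = 504.2/8 = 63.025. Consumer surplus = ½ × (63.025 - 26) × 296.2 = 5483.4025.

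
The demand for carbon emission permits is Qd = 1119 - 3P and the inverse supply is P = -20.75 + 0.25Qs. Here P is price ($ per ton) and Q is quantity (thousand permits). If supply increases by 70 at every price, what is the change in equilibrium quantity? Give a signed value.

Inverting to quantity form: Qs = 83 + 4P.
Equating demand and supply, 1119 - 3P = 83 + 4P gives 7P = 1036, so P* = 148.
Then Q* = 1119 - 3(148) = 675.
After the shift, supply is Qs = 153 + 4P.
New equilibrium: 966 = 7P, so P = 138 and Q = 705.
ΔQ = 705 - 675 = 30.

ΔQ = 30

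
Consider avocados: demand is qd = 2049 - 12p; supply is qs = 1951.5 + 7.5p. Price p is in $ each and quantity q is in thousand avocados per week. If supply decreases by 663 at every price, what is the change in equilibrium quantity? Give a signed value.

The market clears where 2049 - 12p = 1951.5 + 7.5p. Rearranging, 19.5p = 97.5, hence p* = 5.
From the demand curve, q* = 2049 - 12(5) = 1989.
After the shift, supply is qs = 1288.5 + 7.5p.
New equilibrium: 760.5 = 19.5p, so p = 39 and q = 1581.
Δq = 1581 - 1989 = -408.

Δq = -408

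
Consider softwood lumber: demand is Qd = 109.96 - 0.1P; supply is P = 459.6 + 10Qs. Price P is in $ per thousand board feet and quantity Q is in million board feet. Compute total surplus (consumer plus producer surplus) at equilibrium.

Total surplus = 10240

In direct form, Qs = -45.96 + 0.1P.
At equilibrium Qd = Qs, so 109.96 - 0.1P = -45.96 + 0.1P; collecting terms, 155.92 = 0.2P and P* = 779.6.
From the demand curve, Q* = 109.96 - 0.1(779.6) = 32.
Demand choke price = 1099.6; supply choke price = 459.6. CS = ½(1099.6 - 779.6)(32) = 5120; PS = ½(779.6 - 459.6)(32) = 5120. Total surplus = 10240.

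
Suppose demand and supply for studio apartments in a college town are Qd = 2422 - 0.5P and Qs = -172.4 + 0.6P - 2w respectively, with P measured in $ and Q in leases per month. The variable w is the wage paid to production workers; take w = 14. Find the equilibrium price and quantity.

P* = 2384, Q* = 1230

With w = 14, supply is Qs = -200.4 + 0.6P.
The market clears where 2422 - 0.5P = -200.4 + 0.6P. Rearranging, 1.1P = 2622.4, hence P* = 2384.
Substitute back: Q* = 2422 - 0.5(2384) = 1230.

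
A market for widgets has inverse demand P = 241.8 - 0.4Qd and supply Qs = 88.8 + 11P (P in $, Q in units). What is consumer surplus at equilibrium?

Rewriting in direct form: Qd = 604.5 - 2.5P.
At equilibrium Qd = Qs, so 604.5 - 2.5P = 88.8 + 11P; collecting terms, 515.7 = 13.5P and P* = 38.2.
Substitute back: Q* = 604.5 - 2.5(38.2) = 509.
Demand choke price (Qd = 0): P = 604.5/2.5 = 241.8. Consumer surplus = ½ × (241.8 - 38.2) × 509 = 51816.2.

Consumer surplus = 51816.2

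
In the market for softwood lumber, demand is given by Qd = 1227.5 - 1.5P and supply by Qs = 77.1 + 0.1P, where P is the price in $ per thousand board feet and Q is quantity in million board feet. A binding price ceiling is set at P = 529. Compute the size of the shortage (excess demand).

With P fixed at 529, quantity demanded is 434 and quantity supplied is 130.
Shortage = Qd - Qs = 434 - 130 = 304.

Shortage = 304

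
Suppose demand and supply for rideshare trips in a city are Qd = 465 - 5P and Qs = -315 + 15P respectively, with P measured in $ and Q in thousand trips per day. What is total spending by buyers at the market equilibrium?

Equating demand and supply, 465 - 5P = -315 + 15P gives 20P = 780, so P* = 39.
From the demand curve, Q* = 465 - 5(39) = 270.
Total spending by buyers = P* × Q* = 39 × 270 = 10530.

Total spending by buyers = 10530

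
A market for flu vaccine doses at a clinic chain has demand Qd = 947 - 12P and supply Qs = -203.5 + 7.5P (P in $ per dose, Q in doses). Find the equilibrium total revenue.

Total revenue = 14101

Equating demand and supply, 947 - 12P = -203.5 + 7.5P gives 19.5P = 1150.5, so P* = 59.
From the demand curve, Q* = 947 - 12(59) = 239.
Total revenue = P* × Q* = 59 × 239 = 14101.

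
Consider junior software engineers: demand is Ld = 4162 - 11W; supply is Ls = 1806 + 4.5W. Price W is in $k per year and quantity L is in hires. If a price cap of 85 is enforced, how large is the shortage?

Evaluating both curves at the ceiling price 85 gives Ld = 3227, Ls = 2188.5.
Shortage = Ld - Ls = 3227 - 2188.5 = 1038.5.

Shortage = 1038.5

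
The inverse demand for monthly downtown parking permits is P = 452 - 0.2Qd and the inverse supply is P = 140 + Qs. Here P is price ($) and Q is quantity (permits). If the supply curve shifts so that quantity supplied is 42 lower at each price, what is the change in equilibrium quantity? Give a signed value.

ΔQ = -35

In direct form, Qd = 2260 - 5P and Qs = -140 + P.
Equating demand and supply, 2260 - 5P = -140 + P gives 6P = 2400, so P* = 400.
Substitute back: Q* = 2260 - 5(400) = 260.
After the shift, supply is Qs = -182 + P.
Re-solving, 6P = 2442 gives P = 407 and Q = 225.
ΔQ = 225 - 260 = -35.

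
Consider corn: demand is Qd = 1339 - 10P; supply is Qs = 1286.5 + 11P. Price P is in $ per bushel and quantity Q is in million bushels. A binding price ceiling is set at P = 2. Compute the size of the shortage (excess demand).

Shortage = 10.5

At P = 2: Qd = 1319 and Qs = 1308.5.
Shortage = Qd - Qs = 1319 - 1308.5 = 10.5.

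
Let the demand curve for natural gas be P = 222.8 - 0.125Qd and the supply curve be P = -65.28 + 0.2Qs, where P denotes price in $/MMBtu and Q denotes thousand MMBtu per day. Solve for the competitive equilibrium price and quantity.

P* = 112, Q* = 886.4

Inverting to quantity form: Qd = 1782.4 - 8P and Qs = 326.4 + 5P.
The market clears where 1782.4 - 8P = 326.4 + 5P. Rearranging, 13P = 1456, hence P* = 112.
From the demand curve, Q* = 1782.4 - 8(112) = 886.4.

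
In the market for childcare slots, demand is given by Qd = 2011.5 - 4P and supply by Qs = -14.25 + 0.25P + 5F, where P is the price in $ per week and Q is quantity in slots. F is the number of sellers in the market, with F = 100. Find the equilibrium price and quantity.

P* = 359, Q* = 575.5

With F = 100, supply is Qs = 485.75 + 0.25P.
Equating demand and supply, 2011.5 - 4P = 485.75 + 0.25P gives 4.25P = 1525.75, so P* = 359.
From the demand curve, Q* = 2011.5 - 4(359) = 575.5.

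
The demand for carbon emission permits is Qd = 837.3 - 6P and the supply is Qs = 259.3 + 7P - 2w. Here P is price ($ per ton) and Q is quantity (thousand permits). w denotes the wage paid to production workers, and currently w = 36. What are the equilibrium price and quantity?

P* = 50, Q* = 537.3

With w = 36, supply is Qs = 187.3 + 7P.
The market clears where 837.3 - 6P = 187.3 + 7P. Rearranging, 13P = 650, hence P* = 50.
Plugging P* into demand: Q* = 837.3 - 6(50) = 537.3.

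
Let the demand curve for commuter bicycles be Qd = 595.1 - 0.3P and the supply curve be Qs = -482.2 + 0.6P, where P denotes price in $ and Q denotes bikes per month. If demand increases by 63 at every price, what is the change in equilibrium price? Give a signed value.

The market clears where 595.1 - 0.3P = -482.2 + 0.6P. Rearranging, 0.9P = 1077.3, hence P* = 1197.
Substitute back: Q* = 595.1 - 0.3(1197) = 236.
After the shift, demand is Qd = 658.1 - 0.3P.
Re-solving, 0.9P = 1140.3 gives P = 1267 and Q = 278.
ΔP = 1267 - 1197 = 70.

ΔP = 70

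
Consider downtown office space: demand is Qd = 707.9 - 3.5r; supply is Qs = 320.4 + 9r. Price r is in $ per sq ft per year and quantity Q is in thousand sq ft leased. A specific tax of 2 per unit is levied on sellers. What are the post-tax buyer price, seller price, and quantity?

r_b = 32.44, r_s = 30.44, Q = 594.36

The tax drives a wedge r_b - r_s = 2. Substituting r_s = r_b - 2 into supply: Qs = 302.4 + 9r_b.
Set Qd = Qs: 707.9 - 3.5r_b = 302.4 + 9r_b, so 405.5 = 12.5r_b and r_b = 32.44.
Then r_s = 32.44 - 2 = 30.44 and Q = 707.9 - 3.5(32.44) = 594.36.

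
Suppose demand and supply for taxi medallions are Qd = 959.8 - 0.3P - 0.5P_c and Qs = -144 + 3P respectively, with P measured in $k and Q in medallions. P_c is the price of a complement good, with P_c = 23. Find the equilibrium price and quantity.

P* = 331, Q* = 849

With P_c = 23, demand is Qd = 948.3 - 0.3P.
Equating demand and supply, 948.3 - 0.3P = -144 + 3P gives 3.3P = 1092.3, so P* = 331.
Then Q* = 948.3 - 0.3(331) = 849.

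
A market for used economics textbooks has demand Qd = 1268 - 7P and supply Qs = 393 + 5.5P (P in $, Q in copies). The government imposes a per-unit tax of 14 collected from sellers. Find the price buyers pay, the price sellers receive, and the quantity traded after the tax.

P_b = 76.16, P_s = 62.16, Q = 734.88

With a tax of 14 on sellers, they supply based on the net price P_s = P_b - 14, so Qs = 316 + 5.5P_b.
Market clearing requires 1268 - 7P_b = 316 + 5.5P_b; hence 952 = 12.5P_b and P_b = 76.16.
Then P_s = 76.16 - 14 = 62.16 and Q = 1268 - 7(76.16) = 734.88.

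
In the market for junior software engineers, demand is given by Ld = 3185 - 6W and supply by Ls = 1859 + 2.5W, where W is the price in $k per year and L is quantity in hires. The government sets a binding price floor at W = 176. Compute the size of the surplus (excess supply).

Evaluating both curves at the floor price 176 gives Ld = 2129, Ls = 2299.
Surplus = Ls - Ld = 2299 - 2129 = 170.

Surplus = 170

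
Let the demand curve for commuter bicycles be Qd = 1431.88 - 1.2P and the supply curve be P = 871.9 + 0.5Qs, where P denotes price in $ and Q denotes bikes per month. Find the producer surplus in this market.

Producer surplus = 14520.25

Rewriting in direct form: Qs = -1743.8 + 2P.
At equilibrium Qd = Qs, so 1431.88 - 1.2P = -1743.8 + 2P; collecting terms, 3175.68 = 3.2P and P* = 992.4.
From the demand curve, Q* = 1431.88 - 1.2(992.4) = 241.
Supply choke price (Qs = 0): P = 871.9. Producer surplus = ½ × (992.4 - 871.9) × 241 = 14520.25.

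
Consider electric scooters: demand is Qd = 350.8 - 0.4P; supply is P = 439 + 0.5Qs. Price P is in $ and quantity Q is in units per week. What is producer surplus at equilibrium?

Producer surplus = 5329

In direct form, Qs = -878 + 2P.
The market clears where 350.8 - 0.4P = -878 + 2P. Rearranging, 2.4P = 1228.8, hence P* = 512.
Then Q* = 350.8 - 0.4(512) = 146.
Supply choke price (Qs = 0): P = 439. Producer surplus = ½ × (512 - 439) × 146 = 5329.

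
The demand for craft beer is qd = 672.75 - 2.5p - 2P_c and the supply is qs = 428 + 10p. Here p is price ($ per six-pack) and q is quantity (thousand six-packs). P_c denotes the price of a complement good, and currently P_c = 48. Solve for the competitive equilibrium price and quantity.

With P_c = 48, demand is qd = 576.75 - 2.5p.
Equating demand and supply, 576.75 - 2.5p = 428 + 10p gives 12.5p = 148.75, so p* = 11.9.
Plugging p* into demand: q* = 576.75 - 2.5(11.9) = 547.

p* = 11.9, q* = 547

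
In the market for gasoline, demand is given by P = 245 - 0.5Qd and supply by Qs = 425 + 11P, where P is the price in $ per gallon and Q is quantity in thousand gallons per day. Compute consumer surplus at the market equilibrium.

Rewriting in direct form: Qd = 490 - 2P.
The market clears where 490 - 2P = 425 + 11P. Rearranging, 13P = 65, hence P* = 5.
Then Q* = 490 - 2(5) = 480.
Demand choke price (Qd = 0): P = 490/2 = 245. Consumer surplus = ½ × (245 - 5) × 480 = 57600.

Consumer surplus = 57600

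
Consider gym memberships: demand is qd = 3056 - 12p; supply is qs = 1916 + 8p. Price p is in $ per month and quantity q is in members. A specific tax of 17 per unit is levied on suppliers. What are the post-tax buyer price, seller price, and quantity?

p_b = 63.8, p_s = 46.8, q = 2290.4

Suppliers keep p_s = p_b - 17 per unit, so supply in terms of the buyer price is qs = 1780 + 8p_b.
Market clearing requires 3056 - 12p_b = 1780 + 8p_b; hence 1276 = 20p_b and p_b = 63.8.
Then p_s = 63.8 - 17 = 46.8 and q = 3056 - 12(63.8) = 2290.4.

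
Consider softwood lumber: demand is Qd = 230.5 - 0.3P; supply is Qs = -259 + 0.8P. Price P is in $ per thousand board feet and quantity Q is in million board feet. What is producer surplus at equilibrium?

Producer surplus = 5880.625

Equating demand and supply, 230.5 - 0.3P = -259 + 0.8P gives 1.1P = 489.5, so P* = 445.
From the demand curve, Q* = 230.5 - 0.3(445) = 97.
Supply choke price (Qs = 0): P = 323.75. Producer surplus = ½ × (445 - 323.75) × 97 = 5880.625.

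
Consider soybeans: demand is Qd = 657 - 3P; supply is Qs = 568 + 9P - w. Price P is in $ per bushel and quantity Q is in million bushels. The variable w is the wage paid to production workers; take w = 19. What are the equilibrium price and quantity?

P* = 9, Q* = 630

With w = 19, supply is Qs = 549 + 9P.
The market clears where 657 - 3P = 549 + 9P. Rearranging, 12P = 108, hence P* = 9.
Then Q* = 657 - 3(9) = 630.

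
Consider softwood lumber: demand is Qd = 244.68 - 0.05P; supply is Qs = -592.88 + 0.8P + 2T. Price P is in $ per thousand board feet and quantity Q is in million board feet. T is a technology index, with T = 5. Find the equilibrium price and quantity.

With T = 5, supply is Qs = -582.88 + 0.8P.
The market clears where 244.68 - 0.05P = -582.88 + 0.8P. Rearranging, 0.85P = 827.56, hence P* = 973.6.
Then Q* = 244.68 - 0.05(973.6) = 196.

P* = 973.6, Q* = 196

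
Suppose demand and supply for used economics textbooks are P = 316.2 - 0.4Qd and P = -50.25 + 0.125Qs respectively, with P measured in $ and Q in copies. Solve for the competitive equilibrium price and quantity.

P* = 37, Q* = 698

Inverting to quantity form: Qd = 790.5 - 2.5P and Qs = 402 + 8P.
Equating demand and supply, 790.5 - 2.5P = 402 + 8P gives 10.5P = 388.5, so P* = 37.
Substitute back: Q* = 790.5 - 2.5(37) = 698.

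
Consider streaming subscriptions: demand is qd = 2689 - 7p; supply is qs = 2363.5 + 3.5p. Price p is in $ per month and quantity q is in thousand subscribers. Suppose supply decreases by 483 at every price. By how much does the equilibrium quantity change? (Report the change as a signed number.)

Δq = -322

The market clears where 2689 - 7p = 2363.5 + 3.5p. Rearranging, 10.5p = 325.5, hence p* = 31.
Substitute back: q* = 2689 - 7(31) = 2472.
After the shift, supply is qs = 1880.5 + 3.5p.
The new intersection has 808.5 = 10.5p, i.e. p = 77, q = 2150.
Δq = 2150 - 2472 = -322.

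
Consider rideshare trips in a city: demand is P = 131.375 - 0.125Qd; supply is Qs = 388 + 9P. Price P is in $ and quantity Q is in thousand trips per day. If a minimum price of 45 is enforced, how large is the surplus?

In direct form, Qd = 1051 - 8P.
With P fixed at 45, quantity demanded is 691 and quantity supplied is 793.
Surplus = Qs - Qd = 793 - 691 = 102.

Surplus = 102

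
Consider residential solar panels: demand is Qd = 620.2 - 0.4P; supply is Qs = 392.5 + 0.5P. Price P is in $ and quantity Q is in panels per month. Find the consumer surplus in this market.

The market clears where 620.2 - 0.4P = 392.5 + 0.5P. Rearranging, 0.9P = 227.7, hence P* = 253.
From the demand curve, Q* = 620.2 - 0.4(253) = 519.
Demand choke price (Qd = 0): P = 620.2/0.4 = 1550.5. Consumer surplus = ½ × (1550.5 - 253) × 519 = 336701.25.

Consumer surplus = 336701.25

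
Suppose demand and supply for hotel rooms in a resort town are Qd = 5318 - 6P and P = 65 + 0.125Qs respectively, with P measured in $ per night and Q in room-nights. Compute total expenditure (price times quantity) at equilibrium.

Rewriting in direct form: Qs = -520 + 8P.
Equating demand and supply, 5318 - 6P = -520 + 8P gives 14P = 5838, so P* = 417.
From the demand curve, Q* = 5318 - 6(417) = 2816.
Total expenditure = P* × Q* = 417 × 2816 = 1174272.

Total expenditure = 1174272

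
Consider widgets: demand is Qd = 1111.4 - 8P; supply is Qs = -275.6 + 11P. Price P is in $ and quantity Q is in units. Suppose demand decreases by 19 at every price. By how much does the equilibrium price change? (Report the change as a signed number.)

Equating demand and supply, 1111.4 - 8P = -275.6 + 11P gives 19P = 1387, so P* = 73.
Substitute back: Q* = 1111.4 - 8(73) = 527.4.
After the shift, demand is Qd = 1092.4 - 8P.
New equilibrium: 1368 = 19P, so P = 72 and Q = 516.4.
ΔP = 72 - 73 = -1.

ΔP = -1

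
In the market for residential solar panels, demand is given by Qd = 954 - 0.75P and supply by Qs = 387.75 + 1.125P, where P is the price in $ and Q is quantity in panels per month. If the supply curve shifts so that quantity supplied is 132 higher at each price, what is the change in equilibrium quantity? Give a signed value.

Equating demand and supply, 954 - 0.75P = 387.75 + 1.125P gives 1.875P = 566.25, so P* = 302.
Then Q* = 954 - 0.75(302) = 727.5.
After the shift, supply is Qs = 519.75 + 1.125P.
The new intersection has 434.25 = 1.875P, i.e. P = 231.6, Q = 780.3.
ΔQ = 780.3 - 727.5 = 52.8.

ΔQ = 52.8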